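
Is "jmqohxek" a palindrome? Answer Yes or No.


Input string: 'jmqohxek'
Reversed: 'kexhoqmj'
Compare pairs: s[0]='j' vs s[7]='k' (mismatch), s[1]='m' vs s[6]='e' (mismatch), s[2]='q' vs s[5]='x' (mismatch), s[3]='o' vs s[4]='h' (mismatch)
Palindrome: No


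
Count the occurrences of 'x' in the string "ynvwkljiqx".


Input string: 'ynvwkljiqx'
Target character: 'x'
Scan each position: s[9]='x'
Matches found at indices: 9
Total: 1


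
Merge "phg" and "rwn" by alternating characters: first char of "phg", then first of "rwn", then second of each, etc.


String 1: 'phg'
String 2: 'rwn'
Operation: alternate characters
Pairs: 'p'+'r', 'h'+'w', 'g'+'n'
Result: prhwgn


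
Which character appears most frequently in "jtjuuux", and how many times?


Input: 'jtjuuux'
Operation: tally each character
Counts: 'j':2, 't':1, 'u':3, 'x':1
Maximum: 'u' appears 3 times


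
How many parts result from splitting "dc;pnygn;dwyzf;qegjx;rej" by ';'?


Input string: 'dc;pnygn;dwyzf;qegjx;rej'
Delimiter: ';'
Split result: 'dc', 'pnygn', 'dwyzf', 'qegjx', 'rej'
Number of parts: 5


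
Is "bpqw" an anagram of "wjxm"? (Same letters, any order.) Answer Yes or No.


String 1: 'wjxm' -> sorted: 'jmwx'
String 2: 'bpqw' -> sorted: 'bpqw'
Compare sorted forms: 'jmwx' != 'bpqw'
Anagram: No


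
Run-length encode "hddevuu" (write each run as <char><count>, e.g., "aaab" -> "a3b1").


Input: 'hddevuu'
Operation: identify consecutive runs
Runs: 'h' -> h1, 'dd' -> d2, 'e' -> e1, 'v' -> v1, 'uu' -> u2
Encoded: h1d2e1v1u2


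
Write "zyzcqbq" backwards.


Input string: 'zyzcqbq'
Operation: reverse character order
Original order: 'z' -> 'y' -> 'z' -> 'c' -> 'q' -> 'b' -> 'q'
Reversed order: 'q' -> 'b' -> 'q' -> 'c' -> 'z' -> 'y' -> 'z'
Result: qbqczyz


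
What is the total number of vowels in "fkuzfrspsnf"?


Input string: 'fkuzfrspsnf'
Operation: count vowels (a, e, i, o, u)
Scan: s[0]='f', s[1]='k', s[2]='u' (vowel), s[3]='z', s[4]='f', s[5]='r', s[6]='s', s[7]='p', s[8]='s', s[9]='n', s[10]='f'
Vowels found: 1
Result: 1


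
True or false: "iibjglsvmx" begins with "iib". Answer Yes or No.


Input string: 'iibjglsvmx'
Prefix to check: 'iib'
First 3 characters of input: 'iib'
Match: True
Result: Yes


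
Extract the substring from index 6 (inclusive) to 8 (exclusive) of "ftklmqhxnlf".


Input string: 'ftklmqhxnlf'
Operation: slice [6:8]
Extract characters: s[6]='h', s[7]='x'
Result: hx


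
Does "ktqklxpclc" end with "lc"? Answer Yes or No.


Input string: 'ktqklxpclc'
Suffix to check: 'lc'
Last 2 characters of input: 'lc'
Match: True
Result: Yes


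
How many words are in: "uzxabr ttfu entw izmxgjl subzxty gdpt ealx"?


Input string: 'uzxabr ttfu entw izmxgjl subzxty gdpt ealx'
Operation: split by spaces
Words found: 'uzxabr', 'ttfu', 'entw', 'izmxgjl', 'subzxty', 'gdpt', 'ealx'
Word count: 7


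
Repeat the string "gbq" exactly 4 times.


Input string: 'gbq'
Operation: repeat 4 times
Concatenation: 'gbq' + 'gbq' + 'gbq' + 'gbq'
Result: gbqgbqgbqgbq


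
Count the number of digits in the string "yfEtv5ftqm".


Input string: 'yfEtv5ftqm'
Operation: count digit characters (0-9)
Scan: 'y', 'f', 'E', 't', 'v', '5'(digit), 'f', 't', 'q', 'm'
Digits found: 1
Result: 1


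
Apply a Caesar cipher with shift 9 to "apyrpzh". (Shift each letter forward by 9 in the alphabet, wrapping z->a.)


Input: 'apyrpzh', shift = 9
Operation: for each letter, (position + 9) mod 26
Mapping: 'a'(0+9=9)->'j', 'p'(15+9=24)->'y', 'y'(24+9=33, 33 mod 26=7)->'h', 'r'(17+9=26, 26 mod 26=0)->'a', 'p'(15+9=24)->'y', 'z'(25+9=34, 34 mod 26=8)->'i', 'h'(7+9=16)->'q'
Result: jyhayiq


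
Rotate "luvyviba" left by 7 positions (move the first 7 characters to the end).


Input: 'luvyviba', shift = 7
Operation: split at index 7 and swap parts
Front part s[0:7] = 'luvyvib'
Back part s[7:] = 'a'
Rotated = back + front = 'a' + 'luvyvib'
Result: aluvyvib


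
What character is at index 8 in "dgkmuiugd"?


Input string: 'dgkmuiugd'
Operation: get character at index 8
Index mapping: s[0]='d', s[1]='g', s[2]='k', s[3]='m', s[4]='u', s[5]='i', s[6]='u', s[7]='g', s[8]='d'
Result: 'd'


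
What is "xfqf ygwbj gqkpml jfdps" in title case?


Input string: 'xfqf ygwbj gqkpml jfdps'
Operation: capitalize first letter of each word
Word transformations: 'xfqf'->'Xfqf', 'ygwbj'->'Ygwbj', 'gqkpml'->'Gqkpml', 'jfdps'->'Jfdps'
Result: Xfqf Ygwbj Gqkpml Jfdps


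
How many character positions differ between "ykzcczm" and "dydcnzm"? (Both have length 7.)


String 1: 'ykzcczm'
String 2: 'dydcnzm'
Compare each position: pos 0: 'y'!='d', pos 1: 'k'!='y', pos 2: 'z'!='d', pos 3: 'c'=='c', pos 4: 'c'!='n', pos 5: 'z'=='z', pos 6: 'm'=='m'
Differing positions: 4
Hamming distance: 4


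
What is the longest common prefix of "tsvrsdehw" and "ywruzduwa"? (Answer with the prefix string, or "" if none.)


String 1: 'tsvrsdehw'
String 2: 'ywruzduwa'
Compare position by position:
pos 0: 't' vs 'y' differ -> stop
Longest common prefix: "" (length 0)


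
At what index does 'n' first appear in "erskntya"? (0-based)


Input string: 'erskntya'
Target: 'n'
Scanning left to right: s[0]='e', s[1]='r', s[2]='s', s[3]='k', s[4]='n'
First match at index: 4


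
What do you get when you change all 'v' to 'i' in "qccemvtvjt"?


Input string: 'qccemvtvjt'
Operation: replace 'v' with 'i'
Positions of 'v': 5, 7
After replacement: qccemitijt


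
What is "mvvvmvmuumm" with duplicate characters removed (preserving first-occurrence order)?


Input: 'mvvvmvmuumm'
Operation: keep first occurrence of each character
Scan: s[0]='m' new -> keep; s[1]='v' new -> keep; s[2]='v' seen -> skip; s[3]='v' seen -> skip; s[4]='m' seen -> skip; s[5]='v' seen -> skip; s[6]='m' seen -> skip; s[7]='u' new -> keep; s[8]='u' seen -> skip; s[9]='m' seen -> skip; s[10]='m' seen -> skip
Result: mvu


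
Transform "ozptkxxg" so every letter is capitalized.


Input string: 'ozptkxxg'
Operation: convert each letter to uppercase
Mapping: 'o'->'O', 'z'->'Z', 'p'->'P', 't'->'T', 'k'->'K', 'x'->'X', 'x'->'X', 'g'->'G'
Result: OZPTKXXG


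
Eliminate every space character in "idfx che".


Input string: 'idfx che'
Operation: remove all spaces
Words: 'idfx', 'che'
Join without spaces: idfxche


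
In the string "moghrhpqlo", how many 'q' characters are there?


Input string: 'moghrhpqlo'
Target character: 'q'
Scan each position: s[7]='q'
Matches found at indices: 7
Total: 1


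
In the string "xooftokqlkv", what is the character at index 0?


Input string: 'xooftokqlkv'
Operation: get character at index 0
Index mapping: s[0]='x'
Result: 'x'


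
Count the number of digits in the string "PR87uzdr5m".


Input string: 'PR87uzdr5m'
Operation: count digit characters (0-9)
Scan: 'P', 'R', '8'(digit), '7'(digit), 'u', 'z', 'd', 'r', '5'(digit), 'm'
Digits found: 3
Result: 3


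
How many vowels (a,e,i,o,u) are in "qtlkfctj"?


Input string: 'qtlkfctj'
Operation: count vowels (a, e, i, o, u)
Scan: s[0]='q', s[1]='t', s[2]='l', s[3]='k', s[4]='f', s[5]='c', s[6]='t', s[7]='j'
Vowels found: 0
Result: 0


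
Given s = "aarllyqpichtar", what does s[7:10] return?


Input string: 'aarllyqpichtar'
Operation: slice [7:10]
Extract characters: s[7]='p', s[8]='i', s[9]='c'
Result: pic


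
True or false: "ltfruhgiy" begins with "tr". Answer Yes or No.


Input string: 'ltfruhgiy'
Prefix to check: 'tr'
First 2 characters of input: 'lt'
Match: False
Result: No


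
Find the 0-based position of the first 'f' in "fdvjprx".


Input string: 'fdvjprx'
Target: 'f'
Scanning left to right: s[0]='f'
First match at index: 0


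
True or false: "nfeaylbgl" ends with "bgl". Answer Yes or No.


Input string: 'nfeaylbgl'
Suffix to check: 'bgl'
Last 3 characters of input: 'bgl'
Match: True
Result: Yes


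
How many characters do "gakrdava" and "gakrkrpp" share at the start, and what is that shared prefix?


String 1: 'gakrdava'
String 2: 'gakrkrpp'
Compare position by position:
pos 0: 'g' vs 'g' match
pos 1: 'a' vs 'a' match
pos 2: 'k' vs 'k' match
pos 3: 'r' vs 'r' match
pos 4: 'd' vs 'k' differ -> stop
Longest common prefix: "gakr" (length 4)


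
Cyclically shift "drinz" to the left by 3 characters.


Input: 'drinz', shift = 3
Operation: split at index 3 and swap parts
Front part s[0:3] = 'dri'
Back part s[3:] = 'nz'
Rotated = back + front = 'nz' + 'dri'
Result: nzdri


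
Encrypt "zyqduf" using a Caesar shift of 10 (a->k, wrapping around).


Input: 'zyqduf', shift = 10
Operation: for each letter, (position + 10) mod 26
Mapping: 'z'(25+10=35, 35 mod 26=9)->'j', 'y'(24+10=34, 34 mod 26=8)->'i', 'q'(16+10=26, 26 mod 26=0)->'a', 'd'(3+10=13)->'n', 'u'(20+10=30, 30 mod 26=4)->'e', 'f'(5+10=15)->'p'
Result: jianep


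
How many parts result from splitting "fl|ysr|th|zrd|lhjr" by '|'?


Input string: 'fl|ysr|th|zrd|lhjr'
Delimiter: '|'
Split result: 'fl', 'ysr', 'th', 'zrd', 'lhjr'
Number of parts: 5


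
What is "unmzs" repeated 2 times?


Input string: 'unmzs'
Operation: repeat 2 times
Concatenation: 'unmzs' + 'unmzs'
Result: unmzsunmzs


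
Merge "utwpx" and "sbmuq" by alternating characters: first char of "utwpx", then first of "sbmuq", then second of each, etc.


String 1: 'utwpx'
String 2: 'sbmuq'
Operation: alternate characters
Pairs: 'u'+'s', 't'+'b', 'w'+'m', 'p'+'u', 'x'+'q'
Result: ustbwmpuxq


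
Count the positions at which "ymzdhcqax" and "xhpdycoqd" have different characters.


String 1: 'ymzdhcqax'
String 2: 'xhpdycoqd'
Compare each position: pos 0: 'y'!='x', pos 1: 'm'!='h', pos 2: 'z'!='p', pos 3: 'd'=='d', pos 4: 'h'!='y', pos 5: 'c'=='c', pos 6: 'q'!='o', pos 7: 'a'!='q', pos 8: 'x'!='d'
Differing positions: 7
Hamming distance: 7


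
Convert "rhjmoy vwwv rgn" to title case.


Input string: 'rhjmoy vwwv rgn'
Operation: capitalize first letter of each word
Word transformations: 'rhjmoy'->'Rhjmoy', 'vwwv'->'Vwwv', 'rgn'->'Rgn'
Result: Rhjmoy Vwwv Rgn


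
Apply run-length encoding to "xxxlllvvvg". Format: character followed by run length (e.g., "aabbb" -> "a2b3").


Input: 'xxxlllvvvg'
Operation: identify consecutive runs
Runs: 'xxx' -> x3, 'lll' -> l3, 'vvv' -> v3, 'g' -> g1
Encoded: x3l3v3g1


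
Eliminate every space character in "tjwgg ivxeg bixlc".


Input string: 'tjwgg ivxeg bixlc'
Operation: remove all spaces
Words: 'tjwgg', 'ivxeg', 'bixlc'
Join without spaces: tjwggivxegbixlc


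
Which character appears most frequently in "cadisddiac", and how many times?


Input: 'cadisddiac'
Operation: tally each character
Counts: 'a':2, 'c':2, 'd':3, 'i':2, 's':1
Maximum: 'd' appears 3 times


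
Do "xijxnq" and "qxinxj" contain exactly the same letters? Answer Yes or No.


String 1: 'xijxnq' -> sorted: 'ijnqxx'
String 2: 'qxinxj' -> sorted: 'ijnqxx'
Compare sorted forms: 'ijnqxx' == 'ijnqxx'
Anagram: Yes


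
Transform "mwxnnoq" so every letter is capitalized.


Input string: 'mwxnnoq'
Operation: convert each letter to uppercase
Mapping: 'm'->'M', 'w'->'W', 'x'->'X', 'n'->'N', 'n'->'N', 'o'->'O', 'q'->'Q'
Result: MWXNNOQ


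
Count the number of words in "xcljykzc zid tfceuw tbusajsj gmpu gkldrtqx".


Input string: 'xcljykzc zid tfceuw tbusajsj gmpu gkldrtqx'
Operation: split by spaces
Words found: 'xcljykzc', 'zid', 'tfceuw', 'tbusajsj', 'gmpu', 'gkldrtqx'
Word count: 6


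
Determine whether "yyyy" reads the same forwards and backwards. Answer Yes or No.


Input string: 'yyyy'
Reversed: 'yyyy'
Compare pairs: s[0]='y' vs s[3]='y' (match), s[1]='y' vs s[2]='y' (match)
Palindrome: Yes


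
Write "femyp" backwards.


Input string: 'femyp'
Operation: reverse character order
Original order: 'f' -> 'e' -> 'm' -> 'y' -> 'p'
Reversed order: 'p' -> 'y' -> 'm' -> 'e' -> 'f'
Result: pymef


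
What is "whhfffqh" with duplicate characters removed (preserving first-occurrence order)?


Input: 'whhfffqh'
Operation: keep first occurrence of each character
Scan: s[0]='w' new -> keep; s[1]='h' new -> keep; s[2]='h' seen -> skip; s[3]='f' new -> keep; s[4]='f' seen -> skip; s[5]='f' seen -> skip; s[6]='q' new -> keep; s[7]='h' seen -> skip
Result: whfq


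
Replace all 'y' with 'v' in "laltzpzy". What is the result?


Input string: 'laltzpzy'
Operation: replace 'y' with 'v'
Positions of 'y': 7
After replacement: laltzpzv


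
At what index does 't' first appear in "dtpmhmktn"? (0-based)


Input string: 'dtpmhmktn'
Target: 't'
Scanning left to right: s[0]='d', s[1]='t'
First match at index: 1


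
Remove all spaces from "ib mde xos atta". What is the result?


Input string: 'ib mde xos atta'
Operation: remove all spaces
Words: 'ib', 'mde', 'xos', 'atta'
Join without spaces: ibmdexosatta


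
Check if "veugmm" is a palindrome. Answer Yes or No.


Input string: 'veugmm'
Reversed: 'mmguev'
Compare pairs: s[0]='v' vs s[5]='m' (mismatch), s[1]='e' vs s[4]='m' (mismatch), s[2]='u' vs s[3]='g' (mismatch)
Palindrome: No


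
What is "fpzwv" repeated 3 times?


Input string: 'fpzwv'
Operation: repeat 3 times
Concatenation: 'fpzwv' + 'fpzwv' + 'fpzwv'
Result: fpzwvfpzwvfpzwv


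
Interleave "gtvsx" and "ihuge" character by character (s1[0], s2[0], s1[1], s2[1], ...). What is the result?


String 1: 'gtvsx'
String 2: 'ihuge'
Operation: alternate characters
Pairs: 'g'+'i', 't'+'h', 'v'+'u', 's'+'g', 'x'+'e'
Result: githvusgxe


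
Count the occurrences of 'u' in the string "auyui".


Input string: 'auyui'
Target character: 'u'
Scan each position: s[1]='u', s[3]='u'
Matches found at indices: 1, 3
Total: 2


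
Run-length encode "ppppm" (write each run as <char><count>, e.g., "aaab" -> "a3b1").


Input: 'ppppm'
Operation: identify consecutive runs
Runs: 'pppp' -> p4, 'm' -> m1
Encoded: p4m1


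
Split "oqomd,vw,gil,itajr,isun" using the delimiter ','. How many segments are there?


Input string: 'oqomd,vw,gil,itajr,isun'
Delimiter: ','
Split result: 'oqomd', 'vw', 'gil', 'itajr', 'isun'
Number of parts: 5


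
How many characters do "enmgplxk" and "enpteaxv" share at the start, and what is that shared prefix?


String 1: 'enmgplxk'
String 2: 'enpteaxv'
Compare position by position:
pos 0: 'e' vs 'e' match
pos 1: 'n' vs 'n' match
pos 2: 'm' vs 'p' differ -> stop
Longest common prefix: "en" (length 2)


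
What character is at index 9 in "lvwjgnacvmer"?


Input string: 'lvwjgnacvmer'
Operation: get character at index 9
Index mapping: s[0]='l', s[1]='v', s[2]='w', s[3]='j', s[4]='g', s[5]='n', s[6]='a', s[7]='c', s[8]='v', s[9]='m'
Result: 'm'


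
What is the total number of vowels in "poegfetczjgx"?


Input string: 'poegfetczjgx'
Operation: count vowels (a, e, i, o, u)
Scan: s[0]='p', s[1]='o' (vowel), s[2]='e' (vowel), s[3]='g', s[4]='f', s[5]='e' (vowel), s[6]='t', s[7]='c', s[8]='z', s[9]='j', s[10]='g', s[11]='x'
Vowels found: 3
Result: 3


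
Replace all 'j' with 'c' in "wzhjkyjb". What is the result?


Input string: 'wzhjkyjb'
Operation: replace 'j' with 'c'
Positions of 'j': 3, 6
After replacement: wzhckycb


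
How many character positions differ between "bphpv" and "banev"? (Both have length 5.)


String 1: 'bphpv'
String 2: 'banev'
Compare each position: pos 0: 'b'=='b', pos 1: 'p'!='a', pos 2: 'h'!='n', pos 3: 'p'!='e', pos 4: 'v'=='v'
Differing positions: 3
Hamming distance: 3


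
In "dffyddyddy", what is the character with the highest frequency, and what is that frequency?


Input: 'dffyddyddy'
Operation: tally each character
Counts: 'd':5, 'f':2, 'y':3
Maximum: 'd' appears 5 times


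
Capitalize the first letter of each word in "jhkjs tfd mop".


Input string: 'jhkjs tfd mop'
Operation: capitalize first letter of each word
Word transformations: 'jhkjs'->'Jhkjs', 'tfd'->'Tfd', 'mop'->'Mop'
Result: Jhkjs Tfd Mop


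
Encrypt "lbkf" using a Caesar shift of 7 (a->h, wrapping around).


Input: 'lbkf', shift = 7
Operation: for each letter, (position + 7) mod 26
Mapping: 'l'(11+7=18)->'s', 'b'(1+7=8)->'i', 'k'(10+7=17)->'r', 'f'(5+7=12)->'m'
Result: sirm


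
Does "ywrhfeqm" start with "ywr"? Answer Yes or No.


Input string: 'ywrhfeqm'
Prefix to check: 'ywr'
First 3 characters of input: 'ywr'
Match: True
Result: Yes


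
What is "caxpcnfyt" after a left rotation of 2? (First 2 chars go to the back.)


Input: 'caxpcnfyt', shift = 2
Operation: split at index 2 and swap parts
Front part s[0:2] = 'ca'
Back part s[2:] = 'xpcnfyt'
Rotated = back + front = 'xpcnfyt' + 'ca'
Result: xpcnfytca


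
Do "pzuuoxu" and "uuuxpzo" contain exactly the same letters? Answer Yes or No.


String 1: 'pzuuoxu' -> sorted: 'opuuuxz'
String 2: 'uuuxpzo' -> sorted: 'opuuuxz'
Compare sorted forms: 'opuuuxz' == 'opuuuxz'
Anagram: Yes


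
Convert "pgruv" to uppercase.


Input string: 'pgruv'
Operation: convert each letter to uppercase
Mapping: 'p'->'P', 'g'->'G', 'r'->'R', 'u'->'U', 'v'->'V'
Result: PGRUV


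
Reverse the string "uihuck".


Input string: 'uihuck'
Operation: reverse character order
Original order: 'u' -> 'i' -> 'h' -> 'u' -> 'c' -> 'k'
Reversed order: 'k' -> 'c' -> 'u' -> 'h' -> 'i' -> 'u'
Result: kcuhiu


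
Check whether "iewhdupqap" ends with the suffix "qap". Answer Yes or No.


Input string: 'iewhdupqap'
Suffix to check: 'qap'
Last 3 characters of input: 'qap'
Match: True
Result: Yes


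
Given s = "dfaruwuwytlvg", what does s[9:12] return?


Input string: 'dfaruwuwytlvg'
Operation: slice [9:12]
Extract characters: s[9]='t', s[10]='l', s[11]='v'
Result: tlv


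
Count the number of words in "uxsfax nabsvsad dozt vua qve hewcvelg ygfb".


Input string: 'uxsfax nabsvsad dozt vua qve hewcvelg ygfb'
Operation: split by spaces
Words found: 'uxsfax', 'nabsvsad', 'dozt', 'vua', 'qve', 'hewcvelg', 'ygfb'
Word count: 7


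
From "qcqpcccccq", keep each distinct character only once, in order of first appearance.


Input: 'qcqpcccccq'
Operation: keep first occurrence of each character
Scan: s[0]='q' new -> keep; s[1]='c' new -> keep; s[2]='q' seen -> skip; s[3]='p' new -> keep; s[4]='c' seen -> skip; s[5]='c' seen -> skip; s[6]='c' seen -> skip; s[7]='c' seen -> skip; s[8]='c' seen -> skip; s[9]='q' seen -> skip
Result: qcp


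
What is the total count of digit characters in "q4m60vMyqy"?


Input string: 'q4m60vMyqy'
Operation: count digit characters (0-9)
Scan: 'q', '4'(digit), 'm', '6'(digit), '0'(digit), 'v', 'M', 'y', 'q', 'y'
Digits found: 3
Result: 3


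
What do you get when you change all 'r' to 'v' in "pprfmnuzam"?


Input string: 'pprfmnuzam'
Operation: replace 'r' with 'v'
Positions of 'r': 2
After replacement: ppvfmnuzam


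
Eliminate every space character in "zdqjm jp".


Input string: 'zdqjm jp'
Operation: remove all spaces
Words: 'zdqjm', 'jp'
Join without spaces: zdqjmjp


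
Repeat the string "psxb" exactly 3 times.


Input string: 'psxb'
Operation: repeat 3 times
Concatenation: 'psxb' + 'psxb' + 'psxb'
Result: psxbpsxbpsxb


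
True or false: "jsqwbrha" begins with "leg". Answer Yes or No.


Input string: 'jsqwbrha'
Prefix to check: 'leg'
First 3 characters of input: 'jsq'
Match: False
Result: No


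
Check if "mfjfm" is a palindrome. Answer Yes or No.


Input string: 'mfjfm'
Reversed: 'mfjfm'
Compare pairs: s[0]='m' vs s[4]='m' (match), s[1]='f' vs s[3]='f' (match)
Palindrome: Yes


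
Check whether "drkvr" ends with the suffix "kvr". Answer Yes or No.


Input string: 'drkvr'
Suffix to check: 'kvr'
Last 3 characters of input: 'kvr'
Match: True
Result: Yes


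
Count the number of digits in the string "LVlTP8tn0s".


Input string: 'LVlTP8tn0s'
Operation: count digit characters (0-9)
Scan: 'L', 'V', 'l', 'T', 'P', '8'(digit), 't', 'n', '0'(digit), 's'
Digits found: 2
Result: 2


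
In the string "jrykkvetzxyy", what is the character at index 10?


Input string: 'jrykkvetzxyy'
Operation: get character at index 10
Index mapping: s[0]='j', s[1]='r', s[2]='y', s[3]='k', s[4]='k', s[5]='v', s[6]='e', s[7]='t', s[8]='z', s[9]='x', s[10]='y'
Result: 'y'


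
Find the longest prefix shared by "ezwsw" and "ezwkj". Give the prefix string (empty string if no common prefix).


String 1: 'ezwsw'
String 2: 'ezwkj'
Compare position by position:
pos 0: 'e' vs 'e' match
pos 1: 'z' vs 'z' match
pos 2: 'w' vs 'w' match
pos 3: 's' vs 'k' differ -> stop
Longest common prefix: "ezw" (length 3)


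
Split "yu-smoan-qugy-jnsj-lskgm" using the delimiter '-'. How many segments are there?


Input string: 'yu-smoan-qugy-jnsj-lskgm'
Delimiter: '-'
Split result: 'yu', 'smoan', 'qugy', 'jnsj', 'lskgm'
Number of parts: 5


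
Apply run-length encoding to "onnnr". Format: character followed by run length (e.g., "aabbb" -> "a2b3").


Input: 'onnnr'
Operation: identify consecutive runs
Runs: 'o' -> o1, 'nnn' -> n3, 'r' -> r1
Encoded: o1n3r1


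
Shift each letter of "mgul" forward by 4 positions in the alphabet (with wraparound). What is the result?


Input: 'mgul', shift = 4
Operation: for each letter, (position + 4) mod 26
Mapping: 'm'(12+4=16)->'q', 'g'(6+4=10)->'k', 'u'(20+4=24)->'y', 'l'(11+4=15)->'p'
Result: qkyp


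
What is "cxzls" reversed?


Input string: 'cxzls'
Operation: reverse character order
Original order: 'c' -> 'x' -> 'z' -> 'l' -> 's'
Reversed order: 's' -> 'l' -> 'z' -> 'x' -> 'c'
Result: slzxc


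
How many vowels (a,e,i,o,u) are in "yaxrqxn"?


Input string: 'yaxrqxn'
Operation: count vowels (a, e, i, o, u)
Scan: s[0]='y', s[1]='a' (vowel), s[2]='x', s[3]='r', s[4]='q', s[5]='x', s[6]='n'
Vowels found: 1
Result: 1


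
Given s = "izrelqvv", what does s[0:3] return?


Input string: 'izrelqvv'
Operation: slice [0:3]
Extract characters: s[0]='i', s[1]='z', s[2]='r'
Result: izr


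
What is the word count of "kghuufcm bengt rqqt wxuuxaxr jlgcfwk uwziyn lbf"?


Input string: 'kghuufcm bengt rqqt wxuuxaxr jlgcfwk uwziyn lbf'
Operation: split by spaces
Words found: 'kghuufcm', 'bengt', 'rqqt', 'wxuuxaxr', 'jlgcfwk', 'uwziyn', 'lbf'
Word count: 7


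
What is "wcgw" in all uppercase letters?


Input string: 'wcgw'
Operation: convert each letter to uppercase
Mapping: 'w'->'W', 'c'->'C', 'g'->'G', 'w'->'W'
Result: WCGW


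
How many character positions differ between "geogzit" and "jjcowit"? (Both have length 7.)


String 1: 'geogzit'
String 2: 'jjcowit'
Compare each position: pos 0: 'g'!='j', pos 1: 'e'!='j', pos 2: 'o'!='c', pos 3: 'g'!='o', pos 4: 'z'!='w', pos 5: 'i'=='i', pos 6: 't'=='t'
Differing positions: 5
Hamming distance: 5


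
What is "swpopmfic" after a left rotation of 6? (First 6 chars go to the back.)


Input: 'swpopmfic', shift = 6
Operation: split at index 6 and swap parts
Front part s[0:6] = 'swpopm'
Back part s[6:] = 'fic'
Rotated = back + front = 'fic' + 'swpopm'
Result: ficswpopm


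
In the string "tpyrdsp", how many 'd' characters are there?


Input string: 'tpyrdsp'
Target character: 'd'
Scan each position: s[4]='d'
Matches found at indices: 4
Total: 1


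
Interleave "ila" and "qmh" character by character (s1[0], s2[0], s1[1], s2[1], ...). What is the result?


String 1: 'ila'
String 2: 'qmh'
Operation: alternate characters
Pairs: 'i'+'q', 'l'+'m', 'a'+'h'
Result: iqlmah


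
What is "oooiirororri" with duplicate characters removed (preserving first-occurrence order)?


Input: 'oooiirororri'
Operation: keep first occurrence of each character
Scan: s[0]='o' new -> keep; s[1]='o' seen -> skip; s[2]='o' seen -> skip; s[3]='i' new -> keep; s[4]='i' seen -> skip; s[5]='r' new -> keep; s[6]='o' seen -> skip; s[7]='r' seen -> skip; s[8]='o' seen -> skip; s[9]='r' seen -> skip; s[10]='r' seen -> skip; s[11]='i' seen -> skip
Result: oir


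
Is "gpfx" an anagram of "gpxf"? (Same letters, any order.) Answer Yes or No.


String 1: 'gpxf' -> sorted: 'fgpx'
String 2: 'gpfx' -> sorted: 'fgpx'
Compare sorted forms: 'fgpx' == 'fgpx'
Anagram: Yes


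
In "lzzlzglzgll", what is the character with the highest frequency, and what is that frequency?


Input: 'lzzlzglzgll'
Operation: tally each character
Counts: 'g':2, 'l':5, 'z':4
Maximum: 'l' appears 5 times


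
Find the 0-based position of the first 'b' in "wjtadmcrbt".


Input string: 'wjtadmcrbt'
Target: 'b'
Scanning left to right: s[0]='w', s[1]='j', s[2]='t', s[3]='a', s[4]='d', s[5]='m', s[6]='c', s[7]='r', s[8]='b'
First match at index: 8


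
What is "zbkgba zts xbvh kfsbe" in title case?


Input string: 'zbkgba zts xbvh kfsbe'
Operation: capitalize first letter of each word
Word transformations: 'zbkgba'->'Zbkgba', 'zts'->'Zts', 'xbvh'->'Xbvh', 'kfsbe'->'Kfsbe'
Result: Zbkgba Zts Xbvh Kfsbe


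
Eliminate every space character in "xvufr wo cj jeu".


Input string: 'xvufr wo cj jeu'
Operation: remove all spaces
Words: 'xvufr', 'wo', 'cj', 'jeu'
Join without spaces: xvufrwocjjeu


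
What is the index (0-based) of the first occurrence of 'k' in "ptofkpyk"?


Input string: 'ptofkpyk'
Target: 'k'
Scanning left to right: s[0]='p', s[1]='t', s[2]='o', s[3]='f', s[4]='k'
First match at index: 4


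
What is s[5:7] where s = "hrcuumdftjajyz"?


Input string: 'hrcuumdftjajyz'
Operation: slice [5:7]
Extract characters: s[5]='m', s[6]='d'
Result: md


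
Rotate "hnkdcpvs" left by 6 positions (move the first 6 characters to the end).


Input: 'hnkdcpvs', shift = 6
Operation: split at index 6 and swap parts
Front part s[0:6] = 'hnkdcp'
Back part s[6:] = 'vs'
Rotated = back + front = 'vs' + 'hnkdcp'
Result: vshnkdcp


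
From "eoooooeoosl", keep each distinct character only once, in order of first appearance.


Input: 'eoooooeoosl'
Operation: keep first occurrence of each character
Scan: s[0]='e' new -> keep; s[1]='o' new -> keep; s[2]='o' seen -> skip; s[3]='o' seen -> skip; s[4]='o' seen -> skip; s[5]='o' seen -> skip; s[6]='e' seen -> skip; s[7]='o' seen -> skip; s[8]='o' seen -> skip; s[9]='s' new -> keep; s[10]='l' new -> keep
Result: eosl


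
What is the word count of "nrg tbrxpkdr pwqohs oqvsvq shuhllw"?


Input string: 'nrg tbrxpkdr pwqohs oqvsvq shuhllw'
Operation: split by spaces
Words found: 'nrg', 'tbrxpkdr', 'pwqohs', 'oqvsvq', 'shuhllw'
Word count: 5


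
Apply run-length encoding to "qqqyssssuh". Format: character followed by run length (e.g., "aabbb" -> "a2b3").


Input: 'qqqyssssuh'
Operation: identify consecutive runs
Runs: 'qqq' -> q3, 'y' -> y1, 'ssss' -> s4, 'u' -> u1, 'h' -> h1
Encoded: q3y1s4u1h1


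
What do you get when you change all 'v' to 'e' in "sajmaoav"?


Input string: 'sajmaoav'
Operation: replace 'v' with 'e'
Positions of 'v': 7
After replacement: sajmaoae


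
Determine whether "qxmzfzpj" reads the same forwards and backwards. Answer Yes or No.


Input string: 'qxmzfzpj'
Reversed: 'jpzfzmxq'
Compare pairs: s[0]='q' vs s[7]='j' (mismatch), s[1]='x' vs s[6]='p' (mismatch), s[2]='m' vs s[5]='z' (mismatch), s[3]='z' vs s[4]='f' (mismatch)
Palindrome: No


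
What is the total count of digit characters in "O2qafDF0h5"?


Input string: 'O2qafDF0h5'
Operation: count digit characters (0-9)
Scan: 'O', '2'(digit), 'q', 'a', 'f', 'D', 'F', '0'(digit), 'h', '5'(digit)
Digits found: 3
Result: 3


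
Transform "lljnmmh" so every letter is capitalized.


Input string: 'lljnmmh'
Operation: convert each letter to uppercase
Mapping: 'l'->'L', 'l'->'L', 'j'->'J', 'n'->'N', 'm'->'M', 'm'->'M', 'h'->'H'
Result: LLJNMMH


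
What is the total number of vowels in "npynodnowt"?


Input string: 'npynodnowt'
Operation: count vowels (a, e, i, o, u)
Scan: s[0]='n', s[1]='p', s[2]='y', s[3]='n', s[4]='o' (vowel), s[5]='d', s[6]='n', s[7]='o' (vowel), s[8]='w', s[9]='t'
Vowels found: 2
Result: 2


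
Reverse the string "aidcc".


Input string: 'aidcc'
Operation: reverse character order
Original order: 'a' -> 'i' -> 'd' -> 'c' -> 'c'
Reversed order: 'c' -> 'c' -> 'd' -> 'i' -> 'a'
Result: ccdia


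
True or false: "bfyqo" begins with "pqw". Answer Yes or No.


Input string: 'bfyqo'
Prefix to check: 'pqw'
First 3 characters of input: 'bfy'
Match: False
Result: No


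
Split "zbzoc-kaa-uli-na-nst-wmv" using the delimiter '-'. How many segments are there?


Input string: 'zbzoc-kaa-uli-na-nst-wmv'
Delimiter: '-'
Split result: 'zbzoc', 'kaa', 'uli', 'na', 'nst', 'wmv'
Number of parts: 6


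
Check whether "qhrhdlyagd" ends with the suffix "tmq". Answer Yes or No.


Input string: 'qhrhdlyagd'
Suffix to check: 'tmq'
Last 3 characters of input: 'agd'
Match: False
Result: No


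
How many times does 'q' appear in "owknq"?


Input string: 'owknq'
Target character: 'q'
Scan each position: s[4]='q'
Matches found at indices: 4
Total: 1


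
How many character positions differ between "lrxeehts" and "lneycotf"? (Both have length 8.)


String 1: 'lrxeehts'
String 2: 'lneycotf'
Compare each position: pos 0: 'l'=='l', pos 1: 'r'!='n', pos 2: 'x'!='e', pos 3: 'e'!='y', pos 4: 'e'!='c', pos 5: 'h'!='o', pos 6: 't'=='t', pos 7: 's'!='f'
Differing positions: 6
Hamming distance: 6


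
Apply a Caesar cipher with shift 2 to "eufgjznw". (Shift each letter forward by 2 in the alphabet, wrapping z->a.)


Input: 'eufgjznw', shift = 2
Operation: for each letter, (position + 2) mod 26
Mapping: 'e'(4+2=6)->'g', 'u'(20+2=22)->'w', 'f'(5+2=7)->'h', 'g'(6+2=8)->'i', 'j'(9+2=11)->'l', 'z'(25+2=27, 27 mod 26=1)->'b', 'n'(13+2=15)->'p', 'w'(22+2=24)->'y'
Result: gwhilbpy


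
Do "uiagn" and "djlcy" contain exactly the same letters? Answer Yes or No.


String 1: 'uiagn' -> sorted: 'aginu'
String 2: 'djlcy' -> sorted: 'cdjly'
Compare sorted forms: 'aginu' != 'cdjly'
Anagram: No


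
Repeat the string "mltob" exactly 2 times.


Input string: 'mltob'
Operation: repeat 2 times
Concatenation: 'mltob' + 'mltob'
Result: mltobmltob


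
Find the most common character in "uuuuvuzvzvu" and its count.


Input: 'uuuuvuzvzvu'
Operation: tally each character
Counts: 'u':6, 'v':3, 'z':2
Maximum: 'u' appears 6 times


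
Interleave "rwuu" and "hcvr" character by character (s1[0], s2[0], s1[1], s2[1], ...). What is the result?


String 1: 'rwuu'
String 2: 'hcvr'
Operation: alternate characters
Pairs: 'r'+'h', 'w'+'c', 'u'+'v', 'u'+'r'
Result: rhwcuvur


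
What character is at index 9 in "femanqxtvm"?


Input string: 'femanqxtvm'
Operation: get character at index 9
Index mapping: s[0]='f', s[1]='e', s[2]='m', s[3]='a', s[4]='n', s[5]='q', s[6]='x', s[7]='t', s[8]='v', s[9]='m'
Result: 'm'


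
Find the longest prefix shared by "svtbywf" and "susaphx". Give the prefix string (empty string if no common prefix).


String 1: 'svtbywf'
String 2: 'susaphx'
Compare position by position:
pos 0: 's' vs 's' match
pos 1: 'v' vs 'u' differ -> stop
Longest common prefix: "s" (length 1)


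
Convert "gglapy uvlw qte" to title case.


Input string: 'gglapy uvlw qte'
Operation: capitalize first letter of each word
Word transformations: 'gglapy'->'Gglapy', 'uvlw'->'Uvlw', 'qte'->'Qte'
Result: Gglapy Uvlw Qte


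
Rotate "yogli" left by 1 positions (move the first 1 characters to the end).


Input: 'yogli', shift = 1
Operation: split at index 1 and swap parts
Front part s[0:1] = 'y'
Back part s[1:] = 'ogli'
Rotated = back + front = 'ogli' + 'y'
Result: ogliy


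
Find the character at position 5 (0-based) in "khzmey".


Input string: 'khzmey'
Operation: get character at index 5
Index mapping: s[0]='k', s[1]='h', s[2]='z', s[3]='m', s[4]='e', s[5]='y'
Result: 'y'


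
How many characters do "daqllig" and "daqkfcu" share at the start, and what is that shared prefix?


String 1: 'daqllig'
String 2: 'daqkfcu'
Compare position by position:
pos 0: 'd' vs 'd' match
pos 1: 'a' vs 'a' match
pos 2: 'q' vs 'q' match
pos 3: 'l' vs 'k' differ -> stop
Longest common prefix: "daq" (length 3)


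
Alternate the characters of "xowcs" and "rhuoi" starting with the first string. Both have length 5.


String 1: 'xowcs'
String 2: 'rhuoi'
Operation: alternate characters
Pairs: 'x'+'r', 'o'+'h', 'w'+'u', 'c'+'o', 's'+'i'
Result: xrohwucosi


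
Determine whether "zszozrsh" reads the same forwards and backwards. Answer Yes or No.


Input string: 'zszozrsh'
Reversed: 'hsrzozsz'
Compare pairs: s[0]='z' vs s[7]='h' (mismatch), s[1]='s' vs s[6]='s' (match), s[2]='z' vs s[5]='r' (mismatch), s[3]='o' vs s[4]='z' (mismatch)
Palindrome: No


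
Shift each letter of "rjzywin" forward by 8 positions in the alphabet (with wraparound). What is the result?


Input: 'rjzywin', shift = 8
Operation: for each letter, (position + 8) mod 26
Mapping: 'r'(17+8=25)->'z', 'j'(9+8=17)->'r', 'z'(25+8=33, 33 mod 26=7)->'h', 'y'(24+8=32, 32 mod 26=6)->'g', 'w'(22+8=30, 30 mod 26=4)->'e', 'i'(8+8=16)->'q', 'n'(13+8=21)->'v'
Result: zrhgeqv


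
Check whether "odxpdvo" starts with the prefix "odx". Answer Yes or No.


Input string: 'odxpdvo'
Prefix to check: 'odx'
First 3 characters of input: 'odx'
Match: True
Result: Yes


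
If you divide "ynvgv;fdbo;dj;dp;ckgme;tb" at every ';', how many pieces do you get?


Input string: 'ynvgv;fdbo;dj;dp;ckgme;tb'
Delimiter: ';'
Split result: 'ynvgv', 'fdbo', 'dj', 'dp', 'ckgme', 'tb'
Number of parts: 6


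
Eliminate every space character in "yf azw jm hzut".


Input string: 'yf azw jm hzut'
Operation: remove all spaces
Words: 'yf', 'azw', 'jm', 'hzut'
Join without spaces: yfazwjmhzut


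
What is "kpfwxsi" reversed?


Input string: 'kpfwxsi'
Operation: reverse character order
Original order: 'k' -> 'p' -> 'f' -> 'w' -> 'x' -> 's' -> 'i'
Reversed order: 'i' -> 's' -> 'x' -> 'w' -> 'f' -> 'p' -> 'k'
Result: isxwfpk


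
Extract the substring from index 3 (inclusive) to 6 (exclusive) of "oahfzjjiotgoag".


Input string: 'oahfzjjiotgoag'
Operation: slice [3:6]
Extract characters: s[3]='f', s[4]='z', s[5]='j'
Result: fzj


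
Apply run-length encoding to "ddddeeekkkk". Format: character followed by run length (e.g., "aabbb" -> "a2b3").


Input: 'ddddeeekkkk'
Operation: identify consecutive runs
Runs: 'dddd' -> d4, 'eee' -> e3, 'kkkk' -> k4
Encoded: d4e3k4


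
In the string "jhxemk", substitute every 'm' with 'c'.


Input string: 'jhxemk'
Operation: replace 'm' with 'c'
Positions of 'm': 4
After replacement: jhxeck


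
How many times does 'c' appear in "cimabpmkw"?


Input string: 'cimabpmkw'
Target character: 'c'
Scan each position: s[0]='c'
Matches found at indices: 0
Total: 1


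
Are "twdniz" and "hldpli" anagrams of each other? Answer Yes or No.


String 1: 'twdniz' -> sorted: 'dintwz'
String 2: 'hldpli' -> sorted: 'dhillp'
Compare sorted forms: 'dintwz' != 'dhillp'
Anagram: No


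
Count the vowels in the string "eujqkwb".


Input string: 'eujqkwb'
Operation: count vowels (a, e, i, o, u)
Scan: s[0]='e' (vowel), s[1]='u' (vowel), s[2]='j', s[3]='q', s[4]='k', s[5]='w', s[6]='b'
Vowels found: 2
Result: 2


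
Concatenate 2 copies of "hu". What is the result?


Input string: 'hu'
Operation: repeat 2 times
Concatenation: 'hu' + 'hu'
Result: huhu


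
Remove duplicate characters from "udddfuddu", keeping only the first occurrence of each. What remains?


Input: 'udddfuddu'
Operation: keep first occurrence of each character
Scan: s[0]='u' new -> keep; s[1]='d' new -> keep; s[2]='d' seen -> skip; s[3]='d' seen -> skip; s[4]='f' new -> keep; s[5]='u' seen -> skip; s[6]='d' seen -> skip; s[7]='d' seen -> skip; s[8]='u' seen -> skip
Result: udf


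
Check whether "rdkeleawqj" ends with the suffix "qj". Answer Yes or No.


Input string: 'rdkeleawqj'
Suffix to check: 'qj'
Last 2 characters of input: 'qj'
Match: True
Result: Yes


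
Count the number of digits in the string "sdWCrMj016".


Input string: 'sdWCrMj016'
Operation: count digit characters (0-9)
Scan: 's', 'd', 'W', 'C', 'r', 'M', 'j', '0'(digit), '1'(digit), '6'(digit)
Digits found: 3
Result: 3


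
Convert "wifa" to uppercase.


Input string: 'wifa'
Operation: convert each letter to uppercase
Mapping: 'w'->'W', 'i'->'I', 'f'->'F', 'a'->'A'
Result: WIFA


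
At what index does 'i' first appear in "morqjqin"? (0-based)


Input string: 'morqjqin'
Target: 'i'
Scanning left to right: s[0]='m', s[1]='o', s[2]='r', s[3]='q', s[4]='j', s[5]='q', s[6]='i'
First match at index: 6


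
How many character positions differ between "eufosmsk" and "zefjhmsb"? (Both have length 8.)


String 1: 'eufosmsk'
String 2: 'zefjhmsb'
Compare each position: pos 0: 'e'!='z', pos 1: 'u'!='e', pos 2: 'f'=='f', pos 3: 'o'!='j', pos 4: 's'!='h', pos 5: 'm'=='m', pos 6: 's'=='s', pos 7: 'k'!='b'
Differing positions: 5
Hamming distance: 5


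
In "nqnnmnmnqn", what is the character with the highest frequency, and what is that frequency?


Input: 'nqnnmnmnqn'
Operation: tally each character
Counts: 'm':2, 'n':6, 'q':2
Maximum: 'n' appears 6 times


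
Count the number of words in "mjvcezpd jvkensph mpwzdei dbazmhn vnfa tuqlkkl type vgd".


Input string: 'mjvcezpd jvkensph mpwzdei dbazmhn vnfa tuqlkkl type vgd'
Operation: split by spaces
Words found: 'mjvcezpd', 'jvkensph', 'mpwzdei', 'dbazmhn', 'vnfa', 'tuqlkkl', 'type', 'vgd'
Word count: 8


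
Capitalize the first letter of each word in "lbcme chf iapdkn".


Input string: 'lbcme chf iapdkn'
Operation: capitalize first letter of each word
Word transformations: 'lbcme'->'Lbcme', 'chf'->'Chf', 'iapdkn'->'Iapdkn'
Result: Lbcme Chf Iapdkn


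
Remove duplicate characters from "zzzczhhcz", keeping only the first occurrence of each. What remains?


Input: 'zzzczhhcz'
Operation: keep first occurrence of each character
Scan: s[0]='z' new -> keep; s[1]='z' seen -> skip; s[2]='z' seen -> skip; s[3]='c' new -> keep; s[4]='z' seen -> skip; s[5]='h' new -> keep; s[6]='h' seen -> skip; s[7]='c' seen -> skip; s[8]='z' seen -> skip
Result: zch


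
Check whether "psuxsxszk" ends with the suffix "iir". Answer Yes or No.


Input string: 'psuxsxszk'
Suffix to check: 'iir'
Last 3 characters of input: 'szk'
Match: False
Result: No


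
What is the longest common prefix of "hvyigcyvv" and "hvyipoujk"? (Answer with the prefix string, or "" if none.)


String 1: 'hvyigcyvv'
String 2: 'hvyipoujk'
Compare position by position:
pos 0: 'h' vs 'h' match
pos 1: 'v' vs 'v' match
pos 2: 'y' vs 'y' match
pos 3: 'i' vs 'i' match
pos 4: 'g' vs 'p' differ -> stop
Longest common prefix: "hvyi" (length 4)


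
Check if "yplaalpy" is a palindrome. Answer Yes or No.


Input string: 'yplaalpy'
Reversed: 'yplaalpy'
Compare pairs: s[0]='y' vs s[7]='y' (match), s[1]='p' vs s[6]='p' (match), s[2]='l' vs s[5]='l' (match), s[3]='a' vs s[4]='a' (match)
Palindrome: Yes


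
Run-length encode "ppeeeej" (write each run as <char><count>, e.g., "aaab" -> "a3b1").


Input: 'ppeeeej'
Operation: identify consecutive runs
Runs: 'pp' -> p2, 'eeee' -> e4, 'j' -> j1
Encoded: p2e4j1


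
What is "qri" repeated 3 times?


Input string: 'qri'
Operation: repeat 3 times
Concatenation: 'qri' + 'qri' + 'qri'
Result: qriqriqri


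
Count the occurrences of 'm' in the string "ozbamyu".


Input string: 'ozbamyu'
Target character: 'm'
Scan each position: s[4]='m'
Matches found at indices: 4
Total: 1


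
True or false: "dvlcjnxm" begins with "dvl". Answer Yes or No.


Input string: 'dvlcjnxm'
Prefix to check: 'dvl'
First 3 characters of input: 'dvl'
Match: True
Result: Yes


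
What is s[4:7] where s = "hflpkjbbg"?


Input string: 'hflpkjbbg'
Operation: slice [4:7]
Extract characters: s[4]='k', s[5]='j', s[6]='b'
Result: kjb


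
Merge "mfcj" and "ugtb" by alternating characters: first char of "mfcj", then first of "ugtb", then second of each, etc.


String 1: 'mfcj'
String 2: 'ugtb'
Operation: alternate characters
Pairs: 'm'+'u', 'f'+'g', 'c'+'t', 'j'+'b'
Result: mufgctjb


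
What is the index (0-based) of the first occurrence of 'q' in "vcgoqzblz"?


Input string: 'vcgoqzblz'
Target: 'q'
Scanning left to right: s[0]='v', s[1]='c', s[2]='g', s[3]='o', s[4]='q'
First match at index: 4
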